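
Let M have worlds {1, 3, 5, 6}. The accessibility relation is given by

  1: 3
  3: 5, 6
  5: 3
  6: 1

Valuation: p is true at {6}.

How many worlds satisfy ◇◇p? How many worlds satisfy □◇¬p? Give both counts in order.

2 and 4

For ◇◇p:
1: successors {3}; ◇p there: 3:T. ✓
3: successors {5, 6}; ◇p there: 5:F, 6:F. ✗
5: successors {3}; ◇p there: 3:T. ✓
6: successors {1}; ◇p there: 1:F. ✗
— 2 worlds.
For □◇¬p:
1: successors {3}; ◇¬p there: 3:T. ✓
3: successors {5, 6}; ◇¬p there: 5:T, 6:T. ✓
5: successors {3}; ◇¬p there: 3:T. ✓
6: successors {1}; ◇¬p there: 1:T. ✓
— 4 worlds.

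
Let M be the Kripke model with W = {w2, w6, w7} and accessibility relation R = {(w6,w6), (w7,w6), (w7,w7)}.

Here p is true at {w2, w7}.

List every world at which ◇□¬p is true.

w2: no successors, so ◇□¬p fails. ✗
w6: successors {w6}; □¬p there: w6:T. ✓
w7: successors {w6, w7}; □¬p there: w6:T, w7:F. ✓

{w6, w7}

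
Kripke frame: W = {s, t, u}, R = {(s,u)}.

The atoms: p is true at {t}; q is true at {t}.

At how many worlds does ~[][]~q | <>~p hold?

1

s: ~[][]~q is F, <>~p is T. ✓
t: ~[][]~q is F, <>~p is F. ✗
u: ~[][]~q is F, <>~p is F. ✗
Satisfying worlds: {s}.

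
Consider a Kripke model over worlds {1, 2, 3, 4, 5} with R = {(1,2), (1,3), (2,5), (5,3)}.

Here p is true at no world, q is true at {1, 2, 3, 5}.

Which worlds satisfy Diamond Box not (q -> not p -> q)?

1: successors {2, 3}; Box not (q -> not p -> q) there: 2:F, 3:T. ✓
2: successors {5}; Box not (q -> not p -> q) there: 5:F. ✗
3: no successors, so Diamond Box not (q -> not p -> q) fails. ✗
4: no successors, so Diamond Box not (q -> not p -> q) fails. ✗
5: successors {3}; Box not (q -> not p -> q) there: 3:T. ✓

{1, 5}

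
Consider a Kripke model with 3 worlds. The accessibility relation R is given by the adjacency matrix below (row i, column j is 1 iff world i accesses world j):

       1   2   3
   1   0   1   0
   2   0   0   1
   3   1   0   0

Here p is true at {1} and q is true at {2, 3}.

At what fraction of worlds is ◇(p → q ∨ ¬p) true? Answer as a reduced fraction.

2/3

1: successors {2}; p → q ∨ ¬p there: 2:T. ✓
2: successors {3}; p → q ∨ ¬p there: 3:T. ✓
3: successors {1}; p → q ∨ ¬p there: 1:F. ✗
That's 2 of 3 worlds, so 2/3.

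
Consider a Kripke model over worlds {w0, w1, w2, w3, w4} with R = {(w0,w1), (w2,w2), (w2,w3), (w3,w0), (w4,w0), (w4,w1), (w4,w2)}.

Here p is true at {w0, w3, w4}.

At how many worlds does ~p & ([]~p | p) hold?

1

w0: ~p is F, []~p | p is T. ✗
w1: ~p is T, []~p | p is T. ✓
w2: ~p is T, []~p | p is F. ✗
w3: ~p is F, []~p | p is T. ✗
w4: ~p is F, []~p | p is T. ✗
Satisfying worlds: {w1}.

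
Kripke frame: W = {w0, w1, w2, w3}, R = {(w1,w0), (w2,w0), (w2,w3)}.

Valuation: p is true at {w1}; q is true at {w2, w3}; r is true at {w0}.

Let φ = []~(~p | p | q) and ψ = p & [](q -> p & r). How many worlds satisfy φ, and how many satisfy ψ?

2 and 1

For []~(~p | p | q):
w0: no successors, so []~(~p | p | q) holds vacuously. ✓
w1: successors {w0}; ~(~p | p | q) there: w0:F. ✗
w2: successors {w0, w3}; ~(~p | p | q) there: w0:F, w3:F. ✗
w3: no successors, so []~(~p | p | q) holds vacuously. ✓
— 2 worlds.
For p & [](q -> p & r):
w0: p is F, [](q -> p & r) is T. ✗
w1: p is T, [](q -> p & r) is T. ✓
w2: p is F, [](q -> p & r) is F. ✗
w3: p is F, [](q -> p & r) is T. ✗
— 1 world.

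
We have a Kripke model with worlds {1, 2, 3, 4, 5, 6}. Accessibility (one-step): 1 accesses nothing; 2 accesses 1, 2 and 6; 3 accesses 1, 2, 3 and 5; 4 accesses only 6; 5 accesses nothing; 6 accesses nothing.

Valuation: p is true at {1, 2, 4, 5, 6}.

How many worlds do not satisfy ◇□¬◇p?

1: no successors, so ◇□¬◇p fails. ✗
2: successors {1, 2, 6}; □¬◇p there: 1:T, 2:F, 6:T. ✓
3: successors {1, 2, 3, 5}; □¬◇p there: 1:T, 2:F, 3:F, 5:T. ✓
4: successors {6}; □¬◇p there: 6:T. ✓
5: no successors, so ◇□¬◇p fails. ✗
6: no successors, so ◇□¬◇p fails. ✗
Satisfying worlds: {2, 3, 4}.
So ◇□¬◇p fails at the other 3 worlds.

3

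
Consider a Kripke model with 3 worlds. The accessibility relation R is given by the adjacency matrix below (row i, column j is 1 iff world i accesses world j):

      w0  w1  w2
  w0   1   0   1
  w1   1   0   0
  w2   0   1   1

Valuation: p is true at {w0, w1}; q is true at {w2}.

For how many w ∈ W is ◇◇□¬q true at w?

2

w0: successors {w0, w2}; ◇□¬q there: w0:F, w2:T. ✓
w1: successors {w0}; ◇□¬q there: w0:F. ✗
w2: successors {w1, w2}; ◇□¬q there: w1:F, w2:T. ✓
Satisfying worlds: {w0, w2}.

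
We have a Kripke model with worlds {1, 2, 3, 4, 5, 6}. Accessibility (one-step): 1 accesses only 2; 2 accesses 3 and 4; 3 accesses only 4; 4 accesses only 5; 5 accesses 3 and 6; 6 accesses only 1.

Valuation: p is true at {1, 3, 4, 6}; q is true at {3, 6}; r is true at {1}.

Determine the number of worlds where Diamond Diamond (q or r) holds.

3

1: successors {2}; Diamond (q or r) there: 2:T. ✓
2: successors {3, 4}; Diamond (q or r) there: 3:F, 4:F. ✗
3: successors {4}; Diamond (q or r) there: 4:F. ✗
4: successors {5}; Diamond (q or r) there: 5:T. ✓
5: successors {3, 6}; Diamond (q or r) there: 3:F, 6:T. ✓
6: successors {1}; Diamond (q or r) there: 1:F. ✗
Satisfying worlds: {1, 4, 5}.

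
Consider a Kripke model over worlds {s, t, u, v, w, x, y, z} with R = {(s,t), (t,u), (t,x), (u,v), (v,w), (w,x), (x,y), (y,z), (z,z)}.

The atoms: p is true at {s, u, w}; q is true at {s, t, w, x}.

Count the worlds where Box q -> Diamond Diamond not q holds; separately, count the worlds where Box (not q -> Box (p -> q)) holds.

For Box q -> Diamond Diamond not q:
s: Box q is T, Diamond Diamond not q is T. ✓
t: Box q is F, Diamond Diamond not q is T. ✓
u: Box q is F, Diamond Diamond not q is F. ✓
v: Box q is T, Diamond Diamond not q is F. ✗
w: Box q is T, Diamond Diamond not q is T. ✓
x: Box q is F, Diamond Diamond not q is T. ✓
y: Box q is F, Diamond Diamond not q is T. ✓
z: Box q is F, Diamond Diamond not q is T. ✓
— 7 worlds.
For Box (not q -> Box (p -> q)):
s: successors {t}; not q -> Box (p -> q) there: t:T. ✓
t: successors {u, x}; not q -> Box (p -> q) there: u:T, x:T. ✓
u: successors {v}; not q -> Box (p -> q) there: v:T. ✓
v: successors {w}; not q -> Box (p -> q) there: w:T. ✓
w: successors {x}; not q -> Box (p -> q) there: x:T. ✓
x: successors {y}; not q -> Box (p -> q) there: y:T. ✓
y: successors {z}; not q -> Box (p -> q) there: z:T. ✓
z: successors {z}; not q -> Box (p -> q) there: z:T. ✓
— 8 worlds.

7 and 8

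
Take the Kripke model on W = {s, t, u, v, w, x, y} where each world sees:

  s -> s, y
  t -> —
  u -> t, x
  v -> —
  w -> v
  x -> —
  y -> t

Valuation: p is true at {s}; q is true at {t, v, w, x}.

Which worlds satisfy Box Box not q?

{t, u, v, w, x, y}

s: successors {s, y}; Box not q there: s:T, y:F. ✗
t: no successors, so Box Box not q holds vacuously. ✓
u: successors {t, x}; Box not q there: t:T, x:T. ✓
v: no successors, so Box Box not q holds vacuously. ✓
w: successors {v}; Box not q there: v:T. ✓
x: no successors, so Box Box not q holds vacuously. ✓
y: successors {t}; Box not q there: t:T. ✓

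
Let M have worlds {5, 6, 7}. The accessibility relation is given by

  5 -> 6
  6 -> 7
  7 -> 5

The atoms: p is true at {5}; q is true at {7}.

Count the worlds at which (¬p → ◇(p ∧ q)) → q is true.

5: ¬p → ◇(p ∧ q) is T, q is F. ✗
6: ¬p → ◇(p ∧ q) is F, q is F. ✓
7: ¬p → ◇(p ∧ q) is F, q is T. ✓
Satisfying worlds: {6, 7}.

2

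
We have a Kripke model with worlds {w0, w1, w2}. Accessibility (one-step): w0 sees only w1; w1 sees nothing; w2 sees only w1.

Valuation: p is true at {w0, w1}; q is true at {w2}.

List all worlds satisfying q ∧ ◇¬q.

w0: q is F, ◇¬q is T. ✗
w1: q is F, ◇¬q is F. ✗
w2: q is T, ◇¬q is T. ✓

{w2}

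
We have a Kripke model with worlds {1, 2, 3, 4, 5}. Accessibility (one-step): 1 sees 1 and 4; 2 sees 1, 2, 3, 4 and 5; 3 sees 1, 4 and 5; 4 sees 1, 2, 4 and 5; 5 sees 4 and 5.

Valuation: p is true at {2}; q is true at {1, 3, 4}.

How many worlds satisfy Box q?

1: successors {1, 4}; q there: 1:T, 4:T. ✓
2: successors {1, 2, 3, 4, 5}; q there: 1:T, 2:F, 3:T, 4:T, 5:F. ✗
3: successors {1, 4, 5}; q there: 1:T, 4:T, 5:F. ✗
4: successors {1, 2, 4, 5}; q there: 1:T, 2:F, 4:T, 5:F. ✗
5: successors {4, 5}; q there: 4:T, 5:F. ✗
Satisfying worlds: {1}.

1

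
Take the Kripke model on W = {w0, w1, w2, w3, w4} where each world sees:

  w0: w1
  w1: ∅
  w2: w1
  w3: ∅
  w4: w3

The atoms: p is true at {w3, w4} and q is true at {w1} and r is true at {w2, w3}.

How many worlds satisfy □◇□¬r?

w0: successors {w1}; ◇□¬r there: w1:F. ✗
w1: no successors, so □◇□¬r holds vacuously. ✓
w2: successors {w1}; ◇□¬r there: w1:F. ✗
w3: no successors, so □◇□¬r holds vacuously. ✓
w4: successors {w3}; ◇□¬r there: w3:F. ✗
Satisfying worlds: {w1, w3}.

2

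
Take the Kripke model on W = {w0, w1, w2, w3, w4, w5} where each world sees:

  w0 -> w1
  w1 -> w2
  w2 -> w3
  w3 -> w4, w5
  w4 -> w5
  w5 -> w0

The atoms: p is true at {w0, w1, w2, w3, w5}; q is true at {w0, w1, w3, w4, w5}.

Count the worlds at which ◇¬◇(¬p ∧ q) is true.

w0: successors {w1}; ¬◇(¬p ∧ q) there: w1:T. ✓
w1: successors {w2}; ¬◇(¬p ∧ q) there: w2:T. ✓
w2: successors {w3}; ¬◇(¬p ∧ q) there: w3:F. ✗
w3: successors {w4, w5}; ¬◇(¬p ∧ q) there: w4:T, w5:T. ✓
w4: successors {w5}; ¬◇(¬p ∧ q) there: w5:T. ✓
w5: successors {w0}; ¬◇(¬p ∧ q) there: w0:T. ✓
Satisfying worlds: {w0, w1, w3, w4, w5}.

5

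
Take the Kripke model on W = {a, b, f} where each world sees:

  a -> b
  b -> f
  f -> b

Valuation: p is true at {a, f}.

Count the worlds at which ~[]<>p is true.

a: []<>p is T. ✗
b: []<>p is F. ✓
f: []<>p is T. ✗
Satisfying worlds: {b}.

1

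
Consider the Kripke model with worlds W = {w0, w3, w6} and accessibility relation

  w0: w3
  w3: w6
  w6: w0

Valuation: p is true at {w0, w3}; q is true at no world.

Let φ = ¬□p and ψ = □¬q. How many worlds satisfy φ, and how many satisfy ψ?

For ¬□p:
w0: □p is T. ✗
w3: □p is F. ✓
w6: □p is T. ✗
— 1 world.
For □¬q:
w0: successors {w3}; ¬q there: w3:T. ✓
w3: successors {w6}; ¬q there: w6:T. ✓
w6: successors {w0}; ¬q there: w0:T. ✓
— 3 worlds.

1 and 3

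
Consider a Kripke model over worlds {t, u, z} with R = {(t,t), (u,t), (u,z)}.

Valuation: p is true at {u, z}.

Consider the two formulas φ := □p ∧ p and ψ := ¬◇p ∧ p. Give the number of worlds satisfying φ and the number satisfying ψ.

For □p ∧ p:
t: □p is F, p is F. ✗
u: □p is F, p is T. ✗
z: □p is T, p is T. ✓
— 1 world.
For ¬◇p ∧ p:
t: ¬◇p is T, p is F. ✗
u: ¬◇p is F, p is T. ✗
z: ¬◇p is T, p is T. ✓
— 1 world.

1 and 1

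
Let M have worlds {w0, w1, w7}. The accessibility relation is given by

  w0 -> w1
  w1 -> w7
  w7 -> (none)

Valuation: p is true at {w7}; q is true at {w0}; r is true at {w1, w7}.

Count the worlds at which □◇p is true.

w0: successors {w1}; ◇p there: w1:T. ✓
w1: successors {w7}; ◇p there: w7:F. ✗
w7: no successors, so □◇p holds vacuously. ✓
Satisfying worlds: {w0, w7}.

2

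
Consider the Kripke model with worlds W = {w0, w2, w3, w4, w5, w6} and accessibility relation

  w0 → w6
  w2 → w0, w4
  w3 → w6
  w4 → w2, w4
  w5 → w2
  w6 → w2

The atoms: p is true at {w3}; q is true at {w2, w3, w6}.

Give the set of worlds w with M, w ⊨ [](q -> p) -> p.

{w0, w3, w4, w5, w6}

w0: [](q -> p) is F, p is F. ✓
w2: [](q -> p) is T, p is F. ✗
w3: [](q -> p) is F, p is T. ✓
w4: [](q -> p) is F, p is F. ✓
w5: [](q -> p) is F, p is F. ✓
w6: [](q -> p) is F, p is F. ✓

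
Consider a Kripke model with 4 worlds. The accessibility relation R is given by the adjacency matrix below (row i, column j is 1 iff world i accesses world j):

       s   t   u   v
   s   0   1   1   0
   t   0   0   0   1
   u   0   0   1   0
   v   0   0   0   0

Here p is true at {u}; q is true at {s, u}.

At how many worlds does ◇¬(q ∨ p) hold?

2

s: successors {t, u}; ¬(q ∨ p) there: t:T, u:F. ✓
t: successors {v}; ¬(q ∨ p) there: v:T. ✓
u: successors {u}; ¬(q ∨ p) there: u:F. ✗
v: no successors, so ◇¬(q ∨ p) fails. ✗
Satisfying worlds: {s, t}.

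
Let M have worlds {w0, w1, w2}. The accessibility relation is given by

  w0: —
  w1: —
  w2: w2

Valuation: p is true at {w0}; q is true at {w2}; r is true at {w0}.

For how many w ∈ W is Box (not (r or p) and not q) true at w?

w0: no successors, so Box (not (r or p) and not q) holds vacuously. ✓
w1: no successors, so Box (not (r or p) and not q) holds vacuously. ✓
w2: successors {w2}; not (r or p) and not q there: w2:F. ✗
Satisfying worlds: {w0, w1}.

2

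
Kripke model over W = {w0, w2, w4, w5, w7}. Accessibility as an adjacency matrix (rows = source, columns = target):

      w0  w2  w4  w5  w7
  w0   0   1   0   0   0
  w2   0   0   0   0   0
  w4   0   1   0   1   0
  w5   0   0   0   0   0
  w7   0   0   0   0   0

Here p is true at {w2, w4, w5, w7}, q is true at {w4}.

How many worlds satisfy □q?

3

w0: successors {w2}; q there: w2:F. ✗
w2: no successors, so □q holds vacuously. ✓
w4: successors {w2, w5}; q there: w2:F, w5:F. ✗
w5: no successors, so □q holds vacuously. ✓
w7: no successors, so □q holds vacuously. ✓
Satisfying worlds: {w2, w5, w7}.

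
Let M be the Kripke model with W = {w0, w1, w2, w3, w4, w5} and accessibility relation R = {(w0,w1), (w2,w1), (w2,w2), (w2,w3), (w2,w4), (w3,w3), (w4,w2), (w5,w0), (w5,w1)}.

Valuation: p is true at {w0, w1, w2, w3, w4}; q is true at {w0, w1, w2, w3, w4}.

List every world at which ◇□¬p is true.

{w0, w2, w5}

w0: successors {w1}; □¬p there: w1:T. ✓
w1: no successors, so ◇□¬p fails. ✗
w2: successors {w1, w2, w3, w4}; □¬p there: w1:T, w2:F, w3:F, w4:F. ✓
w3: successors {w3}; □¬p there: w3:F. ✗
w4: successors {w2}; □¬p there: w2:F. ✗
w5: successors {w0, w1}; □¬p there: w0:F, w1:T. ✓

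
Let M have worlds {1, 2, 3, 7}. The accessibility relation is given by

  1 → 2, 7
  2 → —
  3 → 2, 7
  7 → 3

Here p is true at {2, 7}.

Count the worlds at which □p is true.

3

1: successors {2, 7}; p there: 2:T, 7:T. ✓
2: no successors, so □p holds vacuously. ✓
3: successors {2, 7}; p there: 2:T, 7:T. ✓
7: successors {3}; p there: 3:F. ✗
Satisfying worlds: {1, 2, 3}.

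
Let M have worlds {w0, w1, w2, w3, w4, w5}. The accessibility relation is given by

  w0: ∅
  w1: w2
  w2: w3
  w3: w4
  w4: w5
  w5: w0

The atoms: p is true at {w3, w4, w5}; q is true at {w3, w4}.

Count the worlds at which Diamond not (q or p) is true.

w0: no successors, so Diamond not (q or p) fails. ✗
w1: successors {w2}; not (q or p) there: w2:T. ✓
w2: successors {w3}; not (q or p) there: w3:F. ✗
w3: successors {w4}; not (q or p) there: w4:F. ✗
w4: successors {w5}; not (q or p) there: w5:F. ✗
w5: successors {w0}; not (q or p) there: w0:T. ✓
Satisfying worlds: {w1, w5}.

2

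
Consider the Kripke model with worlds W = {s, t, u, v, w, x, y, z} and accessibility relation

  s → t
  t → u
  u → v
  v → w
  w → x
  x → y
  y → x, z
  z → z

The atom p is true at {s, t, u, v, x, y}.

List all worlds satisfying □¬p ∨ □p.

{s, t, u, v, w, x, z}

s: □¬p is F, □p is T. ✓
t: □¬p is F, □p is T. ✓
u: □¬p is F, □p is T. ✓
v: □¬p is T, □p is F. ✓
w: □¬p is F, □p is T. ✓
x: □¬p is F, □p is T. ✓
y: □¬p is F, □p is F. ✗
z: □¬p is T, □p is F. ✓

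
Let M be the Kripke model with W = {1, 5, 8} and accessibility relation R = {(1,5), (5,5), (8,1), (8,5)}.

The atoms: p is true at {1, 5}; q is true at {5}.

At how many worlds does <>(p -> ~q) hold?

1

1: successors {5}; p -> ~q there: 5:F. ✗
5: successors {5}; p -> ~q there: 5:F. ✗
8: successors {1, 5}; p -> ~q there: 1:T, 5:F. ✓
Satisfying worlds: {8}.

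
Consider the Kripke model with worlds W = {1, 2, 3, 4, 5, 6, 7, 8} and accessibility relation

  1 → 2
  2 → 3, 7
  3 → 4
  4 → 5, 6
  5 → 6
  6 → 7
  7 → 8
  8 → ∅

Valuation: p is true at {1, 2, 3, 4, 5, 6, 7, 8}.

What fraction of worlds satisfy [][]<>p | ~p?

1: [][]<>p is T, ~p is F. ✓
2: [][]<>p is F, ~p is F. ✗
3: [][]<>p is T, ~p is F. ✓
4: [][]<>p is T, ~p is F. ✓
5: [][]<>p is T, ~p is F. ✓
6: [][]<>p is F, ~p is F. ✗
7: [][]<>p is T, ~p is F. ✓
8: [][]<>p is T, ~p is F. ✓
That's 6 of 8 worlds, so 6/8 = 3/4.

3/4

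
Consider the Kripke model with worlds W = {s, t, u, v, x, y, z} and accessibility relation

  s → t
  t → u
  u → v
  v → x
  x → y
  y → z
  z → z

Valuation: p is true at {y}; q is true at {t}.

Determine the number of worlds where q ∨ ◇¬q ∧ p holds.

s: q is F, ◇¬q ∧ p is F. ✗
t: q is T, ◇¬q ∧ p is F. ✓
u: q is F, ◇¬q ∧ p is F. ✗
v: q is F, ◇¬q ∧ p is F. ✗
x: q is F, ◇¬q ∧ p is F. ✗
y: q is F, ◇¬q ∧ p is T. ✓
z: q is F, ◇¬q ∧ p is F. ✗
Satisfying worlds: {t, y}.

2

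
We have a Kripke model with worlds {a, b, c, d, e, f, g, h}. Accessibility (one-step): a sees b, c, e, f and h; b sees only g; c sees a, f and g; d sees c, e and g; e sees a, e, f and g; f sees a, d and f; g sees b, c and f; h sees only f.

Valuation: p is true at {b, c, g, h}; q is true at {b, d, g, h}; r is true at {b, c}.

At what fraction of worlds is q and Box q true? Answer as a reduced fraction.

1/8

a: q is F, Box q is F. ✗
b: q is T, Box q is T. ✓
c: q is F, Box q is F. ✗
d: q is T, Box q is F. ✗
e: q is F, Box q is F. ✗
f: q is F, Box q is F. ✗
g: q is T, Box q is F. ✗
h: q is T, Box q is F. ✗
That's 1 of 8 worlds, so 1/8.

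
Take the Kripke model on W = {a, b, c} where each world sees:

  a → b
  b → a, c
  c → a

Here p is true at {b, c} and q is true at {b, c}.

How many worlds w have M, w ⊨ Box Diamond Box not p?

a: successors {b}; Diamond Box not p there: b:T. ✓
b: successors {a, c}; Diamond Box not p there: a:F, c:F. ✗
c: successors {a}; Diamond Box not p there: a:F. ✗
Satisfying worlds: {a}.

1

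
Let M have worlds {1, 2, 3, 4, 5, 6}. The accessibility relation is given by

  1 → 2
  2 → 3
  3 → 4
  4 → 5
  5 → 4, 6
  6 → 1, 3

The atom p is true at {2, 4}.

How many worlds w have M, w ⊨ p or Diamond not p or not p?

6

1: p is F, Diamond not p or not p is T. ✓
2: p is T, Diamond not p or not p is T. ✓
3: p is F, Diamond not p or not p is T. ✓
4: p is T, Diamond not p or not p is T. ✓
5: p is F, Diamond not p or not p is T. ✓
6: p is F, Diamond not p or not p is T. ✓
Satisfying worlds: {1, 2, 3, 4, 5, 6}.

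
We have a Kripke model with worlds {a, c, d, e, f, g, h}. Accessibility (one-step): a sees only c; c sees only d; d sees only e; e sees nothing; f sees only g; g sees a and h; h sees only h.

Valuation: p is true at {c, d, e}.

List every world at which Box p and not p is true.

a: Box p is T, not p is T. ✓
c: Box p is T, not p is F. ✗
d: Box p is T, not p is F. ✗
e: Box p is T, not p is F. ✗
f: Box p is F, not p is T. ✗
g: Box p is F, not p is T. ✗
h: Box p is F, not p is T. ✗

{a}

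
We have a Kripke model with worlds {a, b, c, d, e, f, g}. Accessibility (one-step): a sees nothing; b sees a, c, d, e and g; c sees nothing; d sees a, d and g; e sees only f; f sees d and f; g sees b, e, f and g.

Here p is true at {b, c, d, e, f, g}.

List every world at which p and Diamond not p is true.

a: p is F, Diamond not p is F. ✗
b: p is T, Diamond not p is T. ✓
c: p is T, Diamond not p is F. ✗
d: p is T, Diamond not p is T. ✓
e: p is T, Diamond not p is F. ✗
f: p is T, Diamond not p is F. ✗
g: p is T, Diamond not p is F. ✗

{b, d}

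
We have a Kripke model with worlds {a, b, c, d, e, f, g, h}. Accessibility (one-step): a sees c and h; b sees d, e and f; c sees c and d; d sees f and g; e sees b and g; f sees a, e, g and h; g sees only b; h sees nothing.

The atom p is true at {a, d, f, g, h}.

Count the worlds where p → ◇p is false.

2

a: p is T, ◇p is T. ✓
b: p is F, ◇p is T. ✓
c: p is F, ◇p is T. ✓
d: p is T, ◇p is T. ✓
e: p is F, ◇p is T. ✓
f: p is T, ◇p is T. ✓
g: p is T, ◇p is F. ✗
h: p is T, ◇p is F. ✗
Satisfying worlds: {a, b, c, d, e, f}.
So p → ◇p fails at the other 2 worlds.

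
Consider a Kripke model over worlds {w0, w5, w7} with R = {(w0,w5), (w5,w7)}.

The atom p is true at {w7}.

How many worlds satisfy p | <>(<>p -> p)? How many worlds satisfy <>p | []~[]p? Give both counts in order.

For p | <>(<>p -> p):
w0: p is F, <>(<>p -> p) is F. ✗
w5: p is F, <>(<>p -> p) is T. ✓
w7: p is T, <>(<>p -> p) is F. ✓
— 2 worlds.
For <>p | []~[]p:
w0: <>p is F, []~[]p is F. ✗
w5: <>p is T, []~[]p is F. ✓
w7: <>p is F, []~[]p is T. ✓
— 2 worlds.

2 and 2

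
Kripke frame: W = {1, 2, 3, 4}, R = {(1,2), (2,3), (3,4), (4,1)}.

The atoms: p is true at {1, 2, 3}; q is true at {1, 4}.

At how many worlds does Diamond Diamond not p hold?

1: successors {2}; Diamond not p there: 2:F. ✗
2: successors {3}; Diamond not p there: 3:T. ✓
3: successors {4}; Diamond not p there: 4:F. ✗
4: successors {1}; Diamond not p there: 1:F. ✗
Satisfying worlds: {2}.

1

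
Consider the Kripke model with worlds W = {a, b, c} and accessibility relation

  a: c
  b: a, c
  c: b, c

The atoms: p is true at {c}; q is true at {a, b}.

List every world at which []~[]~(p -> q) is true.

a: successors {c}; ~[]~(p -> q) there: c:T. ✓
b: successors {a, c}; ~[]~(p -> q) there: a:F, c:T. ✗
c: successors {b, c}; ~[]~(p -> q) there: b:T, c:T. ✓

{a, c}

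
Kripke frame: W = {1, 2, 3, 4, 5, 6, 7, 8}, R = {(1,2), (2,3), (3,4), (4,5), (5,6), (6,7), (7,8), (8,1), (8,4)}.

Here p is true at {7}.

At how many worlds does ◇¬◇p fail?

1: successors {2}; ¬◇p there: 2:T. ✓
2: successors {3}; ¬◇p there: 3:T. ✓
3: successors {4}; ¬◇p there: 4:T. ✓
4: successors {5}; ¬◇p there: 5:T. ✓
5: successors {6}; ¬◇p there: 6:F. ✗
6: successors {7}; ¬◇p there: 7:T. ✓
7: successors {8}; ¬◇p there: 8:T. ✓
8: successors {1, 4}; ¬◇p there: 1:T, 4:T. ✓
Satisfying worlds: {1, 2, 3, 4, 6, 7, 8}.
So ◇¬◇p fails at the other 1 world.

1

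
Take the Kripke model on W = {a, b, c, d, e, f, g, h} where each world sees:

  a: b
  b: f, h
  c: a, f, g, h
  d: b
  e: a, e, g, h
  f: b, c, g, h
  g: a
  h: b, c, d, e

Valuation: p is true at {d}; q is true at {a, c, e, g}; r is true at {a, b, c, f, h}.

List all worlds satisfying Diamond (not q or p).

{a, b, c, d, e, f, h}

a: successors {b}; not q or p there: b:T. ✓
b: successors {f, h}; not q or p there: f:T, h:T. ✓
c: successors {a, f, g, h}; not q or p there: a:F, f:T, g:F, h:T. ✓
d: successors {b}; not q or p there: b:T. ✓
e: successors {a, e, g, h}; not q or p there: a:F, e:F, g:F, h:T. ✓
f: successors {b, c, g, h}; not q or p there: b:T, c:F, g:F, h:T. ✓
g: successors {a}; not q or p there: a:F. ✗
h: successors {b, c, d, e}; not q or p there: b:T, c:F, d:T, e:F. ✓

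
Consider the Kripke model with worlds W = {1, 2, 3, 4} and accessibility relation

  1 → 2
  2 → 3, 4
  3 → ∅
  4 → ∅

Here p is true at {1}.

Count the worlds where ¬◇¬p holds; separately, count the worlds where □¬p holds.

2 and 4

For ¬◇¬p:
1: ◇¬p is T. ✗
2: ◇¬p is T. ✗
3: ◇¬p is F. ✓
4: ◇¬p is F. ✓
— 2 worlds.
For □¬p:
1: successors {2}; ¬p there: 2:T. ✓
2: successors {3, 4}; ¬p there: 3:T, 4:T. ✓
3: no successors, so □¬p holds vacuously. ✓
4: no successors, so □¬p holds vacuously. ✓
— 4 worlds.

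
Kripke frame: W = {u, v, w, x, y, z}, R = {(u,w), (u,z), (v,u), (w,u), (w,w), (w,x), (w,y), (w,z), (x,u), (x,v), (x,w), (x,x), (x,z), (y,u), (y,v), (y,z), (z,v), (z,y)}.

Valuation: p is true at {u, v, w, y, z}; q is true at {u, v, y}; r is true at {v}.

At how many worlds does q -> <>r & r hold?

u: q is T, <>r & r is F. ✗
v: q is T, <>r & r is F. ✗
w: q is F, <>r & r is F. ✓
x: q is F, <>r & r is F. ✓
y: q is T, <>r & r is F. ✗
z: q is F, <>r & r is F. ✓
Satisfying worlds: {w, x, z}.

3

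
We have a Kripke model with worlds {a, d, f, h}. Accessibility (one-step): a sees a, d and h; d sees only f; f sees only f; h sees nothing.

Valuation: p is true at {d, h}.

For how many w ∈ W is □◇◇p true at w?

a: successors {a, d, h}; ◇◇p there: a:T, d:F, h:F. ✗
d: successors {f}; ◇◇p there: f:F. ✗
f: successors {f}; ◇◇p there: f:F. ✗
h: no successors, so □◇◇p holds vacuously. ✓
Satisfying worlds: {h}.

1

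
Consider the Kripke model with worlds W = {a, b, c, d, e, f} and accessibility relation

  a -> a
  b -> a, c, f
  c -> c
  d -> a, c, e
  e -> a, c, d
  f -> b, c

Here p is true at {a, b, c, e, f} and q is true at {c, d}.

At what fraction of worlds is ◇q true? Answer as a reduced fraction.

a: successors {a}; q there: a:F. ✗
b: successors {a, c, f}; q there: a:F, c:T, f:F. ✓
c: successors {c}; q there: c:T. ✓
d: successors {a, c, e}; q there: a:F, c:T, e:F. ✓
e: successors {a, c, d}; q there: a:F, c:T, d:T. ✓
f: successors {b, c}; q there: b:F, c:T. ✓
That's 5 of 6 worlds, so 5/6.

5/6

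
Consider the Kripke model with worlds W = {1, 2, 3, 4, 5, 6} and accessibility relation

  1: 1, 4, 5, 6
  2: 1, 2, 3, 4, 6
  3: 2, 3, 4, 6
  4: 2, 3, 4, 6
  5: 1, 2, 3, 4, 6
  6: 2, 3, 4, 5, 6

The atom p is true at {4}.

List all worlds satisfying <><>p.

1: successors {1, 4, 5, 6}; <>p there: 1:T, 4:T, 5:T, 6:T. ✓
2: successors {1, 2, 3, 4, 6}; <>p there: 1:T, 2:T, 3:T, 4:T, 6:T. ✓
3: successors {2, 3, 4, 6}; <>p there: 2:T, 3:T, 4:T, 6:T. ✓
4: successors {2, 3, 4, 6}; <>p there: 2:T, 3:T, 4:T, 6:T. ✓
5: successors {1, 2, 3, 4, 6}; <>p there: 1:T, 2:T, 3:T, 4:T, 6:T. ✓
6: successors {2, 3, 4, 5, 6}; <>p there: 2:T, 3:T, 4:T, 5:T, 6:T. ✓

{1, 2, 3, 4, 5, 6}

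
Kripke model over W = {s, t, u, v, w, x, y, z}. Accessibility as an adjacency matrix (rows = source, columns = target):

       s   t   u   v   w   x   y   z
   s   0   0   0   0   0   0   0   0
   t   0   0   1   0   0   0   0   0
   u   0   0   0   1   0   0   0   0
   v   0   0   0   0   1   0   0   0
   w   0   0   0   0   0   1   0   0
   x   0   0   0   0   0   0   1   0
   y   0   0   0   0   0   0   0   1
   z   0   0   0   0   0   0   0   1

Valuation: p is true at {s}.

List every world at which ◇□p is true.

∅

s: no successors, so ◇□p fails. ✗
t: successors {u}; □p there: u:F. ✗
u: successors {v}; □p there: v:F. ✗
v: successors {w}; □p there: w:F. ✗
w: successors {x}; □p there: x:F. ✗
x: successors {y}; □p there: y:F. ✗
y: successors {z}; □p there: z:F. ✗
z: successors {z}; □p there: z:F. ✗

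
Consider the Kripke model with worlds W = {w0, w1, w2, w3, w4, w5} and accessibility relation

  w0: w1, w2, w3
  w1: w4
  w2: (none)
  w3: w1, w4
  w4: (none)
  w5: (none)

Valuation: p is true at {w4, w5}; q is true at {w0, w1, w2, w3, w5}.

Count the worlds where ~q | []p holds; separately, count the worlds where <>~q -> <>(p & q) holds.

4 and 4

For ~q | []p:
w0: ~q is F, []p is F. ✗
w1: ~q is F, []p is T. ✓
w2: ~q is F, []p is T. ✓
w3: ~q is F, []p is F. ✗
w4: ~q is T, []p is T. ✓
w5: ~q is F, []p is T. ✓
— 4 worlds.
For <>~q -> <>(p & q):
w0: <>~q is F, <>(p & q) is F. ✓
w1: <>~q is T, <>(p & q) is F. ✗
w2: <>~q is F, <>(p & q) is F. ✓
w3: <>~q is T, <>(p & q) is F. ✗
w4: <>~q is F, <>(p & q) is F. ✓
w5: <>~q is F, <>(p & q) is F. ✓
— 4 worlds.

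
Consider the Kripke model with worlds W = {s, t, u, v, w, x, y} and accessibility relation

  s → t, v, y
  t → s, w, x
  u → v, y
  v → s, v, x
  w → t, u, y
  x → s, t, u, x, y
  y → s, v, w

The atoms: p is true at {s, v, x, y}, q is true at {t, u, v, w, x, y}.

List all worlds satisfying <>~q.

s: successors {t, v, y}; ~q there: t:F, v:F, y:F. ✗
t: successors {s, w, x}; ~q there: s:T, w:F, x:F. ✓
u: successors {v, y}; ~q there: v:F, y:F. ✗
v: successors {s, v, x}; ~q there: s:T, v:F, x:F. ✓
w: successors {t, u, y}; ~q there: t:F, u:F, y:F. ✗
x: successors {s, t, u, x, y}; ~q there: s:T, t:F, u:F, x:F, y:F. ✓
y: successors {s, v, w}; ~q there: s:T, v:F, w:F. ✓

{t, v, x, y}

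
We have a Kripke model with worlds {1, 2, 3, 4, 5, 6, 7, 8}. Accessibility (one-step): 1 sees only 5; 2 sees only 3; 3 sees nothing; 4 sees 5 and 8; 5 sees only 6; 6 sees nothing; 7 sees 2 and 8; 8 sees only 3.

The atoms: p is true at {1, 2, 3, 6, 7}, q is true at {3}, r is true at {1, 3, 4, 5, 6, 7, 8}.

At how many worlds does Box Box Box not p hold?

1: successors {5}; Box Box not p there: 5:T. ✓
2: successors {3}; Box Box not p there: 3:T. ✓
3: no successors, so Box Box Box not p holds vacuously. ✓
4: successors {5, 8}; Box Box not p there: 5:T, 8:T. ✓
5: successors {6}; Box Box not p there: 6:T. ✓
6: no successors, so Box Box Box not p holds vacuously. ✓
7: successors {2, 8}; Box Box not p there: 2:T, 8:T. ✓
8: successors {3}; Box Box not p there: 3:T. ✓
Satisfying worlds: {1, 2, 3, 4, 5, 6, 7, 8}.

8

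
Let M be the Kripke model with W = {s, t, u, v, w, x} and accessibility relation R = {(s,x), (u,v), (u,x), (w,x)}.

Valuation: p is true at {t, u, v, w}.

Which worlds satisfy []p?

s: successors {x}; p there: x:F. ✗
t: no successors, so []p holds vacuously. ✓
u: successors {v, x}; p there: v:T, x:F. ✗
v: no successors, so []p holds vacuously. ✓
w: successors {x}; p there: x:F. ✗
x: no successors, so []p holds vacuously. ✓

{t, v, x}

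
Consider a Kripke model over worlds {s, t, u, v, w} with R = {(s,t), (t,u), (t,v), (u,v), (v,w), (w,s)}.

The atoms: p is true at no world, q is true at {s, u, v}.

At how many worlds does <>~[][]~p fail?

5

s: successors {t}; ~[][]~p there: t:F. ✗
t: successors {u, v}; ~[][]~p there: u:F, v:F. ✗
u: successors {v}; ~[][]~p there: v:F. ✗
v: successors {w}; ~[][]~p there: w:F. ✗
w: successors {s}; ~[][]~p there: s:F. ✗
Satisfying worlds: ∅.
So <>~[][]~p fails at the other 5 worlds.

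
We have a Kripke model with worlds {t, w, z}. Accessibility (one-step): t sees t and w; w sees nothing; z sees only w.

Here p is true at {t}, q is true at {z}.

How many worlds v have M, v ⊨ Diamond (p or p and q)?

t: successors {t, w}; p or p and q there: t:T, w:F. ✓
w: no successors, so Diamond (p or p and q) fails. ✗
z: successors {w}; p or p and q there: w:F. ✗
Satisfying worlds: {t}.

1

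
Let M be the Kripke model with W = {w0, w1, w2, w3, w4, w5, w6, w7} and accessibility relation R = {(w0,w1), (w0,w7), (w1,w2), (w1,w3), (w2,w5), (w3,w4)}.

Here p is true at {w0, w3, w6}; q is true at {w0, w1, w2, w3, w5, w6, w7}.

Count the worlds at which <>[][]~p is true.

w0: successors {w1, w7}; [][]~p there: w1:T, w7:T. ✓
w1: successors {w2, w3}; [][]~p there: w2:T, w3:T. ✓
w2: successors {w5}; [][]~p there: w5:T. ✓
w3: successors {w4}; [][]~p there: w4:T. ✓
w4: no successors, so <>[][]~p fails. ✗
w5: no successors, so <>[][]~p fails. ✗
w6: no successors, so <>[][]~p fails. ✗
w7: no successors, so <>[][]~p fails. ✗
Satisfying worlds: {w0, w1, w2, w3}.

4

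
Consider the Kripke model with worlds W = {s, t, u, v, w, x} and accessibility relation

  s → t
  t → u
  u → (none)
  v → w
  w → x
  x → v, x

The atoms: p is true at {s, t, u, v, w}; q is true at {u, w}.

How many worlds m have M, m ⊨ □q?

s: successors {t}; q there: t:F. ✗
t: successors {u}; q there: u:T. ✓
u: no successors, so □q holds vacuously. ✓
v: successors {w}; q there: w:T. ✓
w: successors {x}; q there: x:F. ✗
x: successors {v, x}; q there: v:F, x:F. ✗
Satisfying worlds: {t, u, v}.

3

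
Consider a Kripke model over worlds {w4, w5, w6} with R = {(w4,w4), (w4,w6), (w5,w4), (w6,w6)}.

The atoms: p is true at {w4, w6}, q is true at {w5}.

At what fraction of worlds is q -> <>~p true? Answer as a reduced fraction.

w4: q is F, <>~p is F. ✓
w5: q is T, <>~p is F. ✗
w6: q is F, <>~p is F. ✓
That's 2 of 3 worlds, so 2/3.

2/3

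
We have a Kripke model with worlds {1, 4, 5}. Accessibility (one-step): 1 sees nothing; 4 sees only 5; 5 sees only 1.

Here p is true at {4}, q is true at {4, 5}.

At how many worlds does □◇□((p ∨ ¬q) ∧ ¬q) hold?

1: no successors, so □◇□((p ∨ ¬q) ∧ ¬q) holds vacuously. ✓
4: successors {5}; ◇□((p ∨ ¬q) ∧ ¬q) there: 5:T. ✓
5: successors {1}; ◇□((p ∨ ¬q) ∧ ¬q) there: 1:F. ✗
Satisfying worlds: {1, 4}.

2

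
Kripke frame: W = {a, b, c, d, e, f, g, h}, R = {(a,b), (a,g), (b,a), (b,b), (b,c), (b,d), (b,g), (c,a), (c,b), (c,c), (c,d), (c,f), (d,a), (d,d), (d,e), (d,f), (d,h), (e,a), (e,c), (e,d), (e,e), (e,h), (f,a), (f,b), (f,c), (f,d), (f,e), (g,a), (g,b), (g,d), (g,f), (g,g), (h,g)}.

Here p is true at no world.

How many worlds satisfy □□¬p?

a: successors {b, g}; □¬p there: b:T, g:T. ✓
b: successors {a, b, c, d, g}; □¬p there: a:T, b:T, c:T, d:T, g:T. ✓
c: successors {a, b, c, d, f}; □¬p there: a:T, b:T, c:T, d:T, f:T. ✓
d: successors {a, d, e, f, h}; □¬p there: a:T, d:T, e:T, f:T, h:T. ✓
e: successors {a, c, d, e, h}; □¬p there: a:T, c:T, d:T, e:T, h:T. ✓
f: successors {a, b, c, d, e}; □¬p there: a:T, b:T, c:T, d:T, e:T. ✓
g: successors {a, b, d, f, g}; □¬p there: a:T, b:T, d:T, f:T, g:T. ✓
h: successors {g}; □¬p there: g:T. ✓
Satisfying worlds: {a, b, c, d, e, f, g, h}.

8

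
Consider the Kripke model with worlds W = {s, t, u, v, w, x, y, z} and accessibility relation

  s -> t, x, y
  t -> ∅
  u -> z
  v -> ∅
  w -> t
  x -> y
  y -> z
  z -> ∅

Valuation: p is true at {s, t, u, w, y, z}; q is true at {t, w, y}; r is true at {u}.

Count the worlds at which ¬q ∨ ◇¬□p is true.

s: ¬q is T, ◇¬□p is F. ✓
t: ¬q is F, ◇¬□p is F. ✗
u: ¬q is T, ◇¬□p is F. ✓
v: ¬q is T, ◇¬□p is F. ✓
w: ¬q is F, ◇¬□p is F. ✗
x: ¬q is T, ◇¬□p is F. ✓
y: ¬q is F, ◇¬□p is F. ✗
z: ¬q is T, ◇¬□p is F. ✓
Satisfying worlds: {s, u, v, x, z}.

5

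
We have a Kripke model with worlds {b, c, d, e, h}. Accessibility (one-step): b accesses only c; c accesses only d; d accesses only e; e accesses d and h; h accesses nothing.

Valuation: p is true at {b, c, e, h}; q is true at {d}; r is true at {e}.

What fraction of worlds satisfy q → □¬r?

4/5

b: q is F, □¬r is T. ✓
c: q is F, □¬r is T. ✓
d: q is T, □¬r is F. ✗
e: q is F, □¬r is T. ✓
h: q is F, □¬r is T. ✓
That's 4 of 5 worlds, so 4/5.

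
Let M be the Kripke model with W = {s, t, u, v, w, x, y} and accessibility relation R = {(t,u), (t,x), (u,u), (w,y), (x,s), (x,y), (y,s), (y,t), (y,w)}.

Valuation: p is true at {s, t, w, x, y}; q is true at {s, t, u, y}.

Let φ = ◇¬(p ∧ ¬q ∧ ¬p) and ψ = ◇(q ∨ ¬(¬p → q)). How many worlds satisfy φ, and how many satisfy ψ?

5 and 5

For ◇¬(p ∧ ¬q ∧ ¬p):
s: no successors, so ◇¬(p ∧ ¬q ∧ ¬p) fails. ✗
t: successors {u, x}; ¬(p ∧ ¬q ∧ ¬p) there: u:T, x:T. ✓
u: successors {u}; ¬(p ∧ ¬q ∧ ¬p) there: u:T. ✓
v: no successors, so ◇¬(p ∧ ¬q ∧ ¬p) fails. ✗
w: successors {y}; ¬(p ∧ ¬q ∧ ¬p) there: y:T. ✓
x: successors {s, y}; ¬(p ∧ ¬q ∧ ¬p) there: s:T, y:T. ✓
y: successors {s, t, w}; ¬(p ∧ ¬q ∧ ¬p) there: s:T, t:T, w:T. ✓
— 5 worlds.
For ◇(q ∨ ¬(¬p → q)):
s: no successors, so ◇(q ∨ ¬(¬p → q)) fails. ✗
t: successors {u, x}; q ∨ ¬(¬p → q) there: u:T, x:F. ✓
u: successors {u}; q ∨ ¬(¬p → q) there: u:T. ✓
v: no successors, so ◇(q ∨ ¬(¬p → q)) fails. ✗
w: successors {y}; q ∨ ¬(¬p → q) there: y:T. ✓
x: successors {s, y}; q ∨ ¬(¬p → q) there: s:T, y:T. ✓
y: successors {s, t, w}; q ∨ ¬(¬p → q) there: s:T, t:T, w:F. ✓
— 5 worlds.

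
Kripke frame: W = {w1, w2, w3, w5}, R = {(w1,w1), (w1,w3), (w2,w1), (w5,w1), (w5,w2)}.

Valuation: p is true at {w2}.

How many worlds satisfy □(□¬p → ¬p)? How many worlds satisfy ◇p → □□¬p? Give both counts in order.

3 and 4

For □(□¬p → ¬p):
w1: successors {w1, w3}; □¬p → ¬p there: w1:T, w3:T. ✓
w2: successors {w1}; □¬p → ¬p there: w1:T. ✓
w3: no successors, so □(□¬p → ¬p) holds vacuously. ✓
w5: successors {w1, w2}; □¬p → ¬p there: w1:T, w2:F. ✗
— 3 worlds.
For ◇p → □□¬p:
w1: ◇p is F, □□¬p is T. ✓
w2: ◇p is F, □□¬p is T. ✓
w3: ◇p is F, □□¬p is T. ✓
w5: ◇p is T, □□¬p is T. ✓
— 4 worlds.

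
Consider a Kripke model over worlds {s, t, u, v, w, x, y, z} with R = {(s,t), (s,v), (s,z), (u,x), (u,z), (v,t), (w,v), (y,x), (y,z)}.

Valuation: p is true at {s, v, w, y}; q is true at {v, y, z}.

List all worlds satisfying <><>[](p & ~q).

{s, w}

s: successors {t, v, z}; <>[](p & ~q) there: t:F, v:T, z:F. ✓
t: no successors, so <><>[](p & ~q) fails. ✗
u: successors {x, z}; <>[](p & ~q) there: x:F, z:F. ✗
v: successors {t}; <>[](p & ~q) there: t:F. ✗
w: successors {v}; <>[](p & ~q) there: v:T. ✓
x: no successors, so <><>[](p & ~q) fails. ✗
y: successors {x, z}; <>[](p & ~q) there: x:F, z:F. ✗
z: no successors, so <><>[](p & ~q) fails. ✗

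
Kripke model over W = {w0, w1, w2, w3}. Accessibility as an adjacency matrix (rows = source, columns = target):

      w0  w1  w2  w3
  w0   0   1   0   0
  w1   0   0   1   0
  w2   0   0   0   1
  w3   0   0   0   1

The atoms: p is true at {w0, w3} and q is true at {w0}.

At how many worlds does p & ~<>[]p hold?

1

w0: p is T, ~<>[]p is T. ✓
w1: p is F, ~<>[]p is F. ✗
w2: p is F, ~<>[]p is F. ✗
w3: p is T, ~<>[]p is F. ✗
Satisfying worlds: {w0}.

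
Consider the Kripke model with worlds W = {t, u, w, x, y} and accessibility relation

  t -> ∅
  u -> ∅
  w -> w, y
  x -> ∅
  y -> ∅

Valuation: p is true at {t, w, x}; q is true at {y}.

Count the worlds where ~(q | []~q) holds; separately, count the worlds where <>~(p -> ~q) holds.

1 and 0

For ~(q | []~q):
t: q | []~q is T. ✗
u: q | []~q is T. ✗
w: q | []~q is F. ✓
x: q | []~q is T. ✗
y: q | []~q is T. ✗
— 1 world.
For <>~(p -> ~q):
t: no successors, so <>~(p -> ~q) fails. ✗
u: no successors, so <>~(p -> ~q) fails. ✗
w: successors {w, y}; ~(p -> ~q) there: w:F, y:F. ✗
x: no successors, so <>~(p -> ~q) fails. ✗
y: no successors, so <>~(p -> ~q) fails. ✗
— 0 worlds.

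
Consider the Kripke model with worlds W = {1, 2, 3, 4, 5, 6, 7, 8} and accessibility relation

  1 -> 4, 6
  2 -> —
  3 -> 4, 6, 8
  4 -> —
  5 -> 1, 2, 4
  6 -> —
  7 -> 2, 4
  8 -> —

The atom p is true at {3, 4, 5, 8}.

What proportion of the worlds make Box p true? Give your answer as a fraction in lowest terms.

1: successors {4, 6}; p there: 4:T, 6:F. ✗
2: no successors, so Box p holds vacuously. ✓
3: successors {4, 6, 8}; p there: 4:T, 6:F, 8:T. ✗
4: no successors, so Box p holds vacuously. ✓
5: successors {1, 2, 4}; p there: 1:F, 2:F, 4:T. ✗
6: no successors, so Box p holds vacuously. ✓
7: successors {2, 4}; p there: 2:F, 4:T. ✗
8: no successors, so Box p holds vacuously. ✓
That's 4 of 8 worlds, so 4/8 = 1/2.

1/2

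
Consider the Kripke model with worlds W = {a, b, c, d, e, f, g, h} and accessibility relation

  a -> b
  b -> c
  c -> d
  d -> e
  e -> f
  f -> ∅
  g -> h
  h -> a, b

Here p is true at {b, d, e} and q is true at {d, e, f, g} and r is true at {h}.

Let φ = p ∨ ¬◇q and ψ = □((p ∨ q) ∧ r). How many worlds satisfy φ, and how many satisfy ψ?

For p ∨ ¬◇q:
a: p is F, ¬◇q is T. ✓
b: p is T, ¬◇q is T. ✓
c: p is F, ¬◇q is F. ✗
d: p is T, ¬◇q is F. ✓
e: p is T, ¬◇q is F. ✓
f: p is F, ¬◇q is T. ✓
g: p is F, ¬◇q is T. ✓
h: p is F, ¬◇q is T. ✓
— 7 worlds.
For □((p ∨ q) ∧ r):
a: successors {b}; (p ∨ q) ∧ r there: b:F. ✗
b: successors {c}; (p ∨ q) ∧ r there: c:F. ✗
c: successors {d}; (p ∨ q) ∧ r there: d:F. ✗
d: successors {e}; (p ∨ q) ∧ r there: e:F. ✗
e: successors {f}; (p ∨ q) ∧ r there: f:F. ✗
f: no successors, so □((p ∨ q) ∧ r) holds vacuously. ✓
g: successors {h}; (p ∨ q) ∧ r there: h:F. ✗
h: successors {a, b}; (p ∨ q) ∧ r there: a:F, b:F. ✗
— 1 world.

7 and 1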